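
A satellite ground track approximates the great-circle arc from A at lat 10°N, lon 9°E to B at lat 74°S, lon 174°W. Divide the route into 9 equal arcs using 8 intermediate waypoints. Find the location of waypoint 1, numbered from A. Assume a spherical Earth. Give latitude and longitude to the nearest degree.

Write both endpoints as unit vectors p₁, p₂ with components (cos φ cos λ, cos φ sin λ, sin φ).
The central angle between the endpoints is δ = arccos(p₁·p₂) ≈ 2.024 rad (116.0°).
Interpolate at f = 1/9 with slerp weights a = sin((1−f)δ)/sin δ ≈ 1.083, b = sin(fδ)/sin δ ≈ 0.248.
p = a·p₁ + b·p₂ ≈ (0.986, 0.160, -0.050); φ = arcsin(p_z) ≈ -2.88°, λ = atan2(p_y, p_x) ≈ 9.21°.

≈ lat 3°S, lon 9°E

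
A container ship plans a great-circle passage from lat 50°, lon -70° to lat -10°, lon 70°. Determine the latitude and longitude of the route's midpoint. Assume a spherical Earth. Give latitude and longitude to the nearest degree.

≈ lat 43°, lon 30°

Convert each endpoint to a unit vector on the sphere (x = cos φ cos λ, y = cos φ sin λ, z = sin φ).
The central angle between the endpoints is δ = arccos(p₁·p₂) ≈ 2.237 rad (128.2°).
Interpolate at f = 1/2 with slerp weights a = sin((1−f)δ)/sin δ ≈ 1.144, b = sin(fδ)/sin δ ≈ 1.144.
p = a·p₁ + b·p₂ ≈ (0.637, 0.368, 0.678); φ = arcsin(p_z) ≈ 42.66°, λ = atan2(p_y, p_x) ≈ 30.00°.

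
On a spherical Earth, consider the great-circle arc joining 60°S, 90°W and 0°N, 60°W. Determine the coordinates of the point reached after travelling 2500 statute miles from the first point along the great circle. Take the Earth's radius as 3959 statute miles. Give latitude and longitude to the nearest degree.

From cos δ = sin φ₁ sin φ₂ + cos φ₁ cos φ₂ cos Δλ, the central angle is δ ≈ 1.123 rad (64.3°). The total great-circle distance is δ·R ≈ 1.123 × 3959 ≈ 4446 mi, so the target fraction is f = 2500/4446 ≈ 0.562.
Interpolate at f ≈ 0.562 with slerp weights a = sin((1−f)δ)/sin δ ≈ 0.524, b = sin(fδ)/sin δ ≈ 0.655.
p = a·p₁ + b·p₂ ≈ (0.327, -0.829, -0.453); φ = arcsin(p_z) ≈ -26.96°, λ = atan2(p_y, p_x) ≈ -68.44°.

≈ 27°S, 68°W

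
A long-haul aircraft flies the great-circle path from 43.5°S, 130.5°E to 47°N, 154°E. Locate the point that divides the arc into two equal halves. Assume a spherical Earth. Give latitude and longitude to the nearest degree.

≈ 2°N, 142°E

Write both endpoints as unit vectors p₁, p₂ with components (cos φ cos λ, cos φ sin λ, sin φ).
The central angle between the endpoints is δ = arccos(p₁·p₂) ≈ 1.621 rad (92.9°).
Interpolate at f = 1/2 with slerp weights a = sin((1−f)δ)/sin δ ≈ 0.725, b = sin(fδ)/sin δ ≈ 0.725.
p = a·p₁ + b·p₂ ≈ (-0.786, 0.617, 0.031); φ = arcsin(p_z) ≈ 1.79°, λ = atan2(p_y, p_x) ≈ 141.88°.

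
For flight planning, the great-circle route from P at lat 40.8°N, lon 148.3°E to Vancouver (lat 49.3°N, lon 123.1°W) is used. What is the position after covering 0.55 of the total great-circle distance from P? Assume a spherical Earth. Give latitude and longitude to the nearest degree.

Write both endpoints as unit vectors p₁, p₂ with components (cos φ cos λ, cos φ sin λ, sin φ).
The central angle between the endpoints is δ = arccos(p₁·p₂) ≈ 1.039 rad (59.5°).
Interpolate at f = 0.55 with slerp weights a = sin((1−f)δ)/sin δ ≈ 0.523, b = sin(fδ)/sin δ ≈ 0.627.
p = a·p₁ + b·p₂ ≈ (-0.560, -0.135, 0.817); φ = arcsin(p_z) ≈ 54.82°, λ = atan2(p_y, p_x) ≈ -166.47°.

≈ lat 55°N, lon 166°W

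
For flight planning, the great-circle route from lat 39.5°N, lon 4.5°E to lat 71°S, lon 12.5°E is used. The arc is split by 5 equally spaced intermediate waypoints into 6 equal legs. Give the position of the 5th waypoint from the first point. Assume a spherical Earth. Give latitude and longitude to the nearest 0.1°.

≈ lat 52.6°S, lon 9.1°E

From cos δ = sin φ₁ sin φ₂ + cos φ₁ cos φ₂ cos Δλ, the central angle is δ ≈ 1.931 rad (110.6°).
Interpolate at f = 5/6 with slerp weights a = sin((1−f)δ)/sin δ ≈ 0.338, b = sin(fδ)/sin δ ≈ 1.068.
p = a·p₁ + b·p₂ ≈ (0.599, 0.096, -0.795); φ = arcsin(p_z) ≈ -52.62°, λ = atan2(p_y, p_x) ≈ 9.07°.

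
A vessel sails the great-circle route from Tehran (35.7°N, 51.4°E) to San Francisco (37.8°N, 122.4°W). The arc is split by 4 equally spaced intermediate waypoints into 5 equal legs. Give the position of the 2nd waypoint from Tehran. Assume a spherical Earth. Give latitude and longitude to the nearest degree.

From cos δ = sin φ₁ sin φ₂ + cos φ₁ cos φ₂ cos Δλ, the central angle is δ ≈ 1.855 rad (106.3°).
Interpolate at f = 2/5 with slerp weights a = sin((1−f)δ)/sin δ ≈ 0.934, b = sin(fδ)/sin δ ≈ 0.704.
p = a·p₁ + b·p₂ ≈ (0.175, 0.123, 0.977); φ = arcsin(p_z) ≈ 77.62°, λ = atan2(p_y, p_x) ≈ 35.13°.

≈ 78°N, 35°E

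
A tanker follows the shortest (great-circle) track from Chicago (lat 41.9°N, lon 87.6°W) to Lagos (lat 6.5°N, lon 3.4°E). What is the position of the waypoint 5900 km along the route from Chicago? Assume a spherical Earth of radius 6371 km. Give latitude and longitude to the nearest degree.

Write both endpoints as unit vectors p₁, p₂ with components (cos φ cos λ, cos φ sin λ, sin φ).
The central angle between the endpoints is δ = arccos(p₁·p₂) ≈ 1.508 rad (86.4°). The total great-circle distance is δ·R ≈ 1.508 × 6371 ≈ 9608 km, so the target fraction is f = 5900/9608 ≈ 0.614.
Interpolate at f ≈ 0.614 with slerp weights a = sin((1−f)δ)/sin δ ≈ 0.551, b = sin(fδ)/sin δ ≈ 0.801.
p = a·p₁ + b·p₂ ≈ (0.811, -0.362, 0.458); φ = arcsin(p_z) ≈ 27.29°, λ = atan2(p_y, p_x) ≈ -24.07°.

≈ lat 27°N, lon 24°W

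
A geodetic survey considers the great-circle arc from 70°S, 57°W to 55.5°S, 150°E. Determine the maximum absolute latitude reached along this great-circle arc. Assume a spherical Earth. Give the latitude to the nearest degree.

≈ 84°S

The great circle lies in the plane with unit normal n̂ = (p₁ × p₂)/|p₁ × p₂|.
Here n̂_z ≈ -0.110; the vertex latitude is φ_max = arccos|n̂_z| ≈ 83.7°.
Check via Clairaut: cos φ_max = |cos φ₁| · sin C = cos(70.0°)·sin(161.2°) ≈ 0.110, again giving ≈ 83.7°.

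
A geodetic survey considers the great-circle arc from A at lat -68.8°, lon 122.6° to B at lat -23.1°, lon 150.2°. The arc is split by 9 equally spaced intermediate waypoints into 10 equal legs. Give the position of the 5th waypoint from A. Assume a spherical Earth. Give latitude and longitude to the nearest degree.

Write both endpoints as unit vectors p₁, p₂ with components (cos φ cos λ, cos φ sin λ, sin φ).
The central angle between the endpoints is δ = arccos(p₁·p₂) ≈ 0.849 rad (48.7°).
Interpolate at f = 5/10 with slerp weights a = sin((1−f)δ)/sin δ ≈ 0.549, b = sin(fδ)/sin δ ≈ 0.549.
p = a·p₁ + b·p₂ ≈ (-0.545, 0.418, -0.727); φ = arcsin(p_z) ≈ -46.63°, λ = atan2(p_y, p_x) ≈ 142.51°.

≈ lat -47°, lon 143°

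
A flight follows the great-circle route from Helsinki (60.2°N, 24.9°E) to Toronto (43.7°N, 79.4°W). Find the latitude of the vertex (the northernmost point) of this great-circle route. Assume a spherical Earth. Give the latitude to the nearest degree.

The great circle lies in the plane with unit normal n̂ = (p₁ × p₂)/|p₁ × p₂|.
Here n̂_z ≈ -0.405; the vertex latitude is φ_max = arccos|n̂_z| ≈ 66.1°.
Check via Clairaut: cos φ_max = |cos φ₁| · sin C = cos(60.2°)·sin(54.6°) ≈ 0.405, again giving ≈ 66.1°.

≈ 66°N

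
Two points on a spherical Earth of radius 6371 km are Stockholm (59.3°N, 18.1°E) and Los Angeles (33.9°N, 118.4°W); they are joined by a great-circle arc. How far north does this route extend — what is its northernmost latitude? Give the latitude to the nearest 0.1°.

The great circle lies in the plane with unit normal n̂ = (p₁ × p₂)/|p₁ × p₂|.
Here n̂_z ≈ -0.296; the vertex latitude is φ_max = arccos|n̂_z| ≈ 72.8°.

≈ 72.8°N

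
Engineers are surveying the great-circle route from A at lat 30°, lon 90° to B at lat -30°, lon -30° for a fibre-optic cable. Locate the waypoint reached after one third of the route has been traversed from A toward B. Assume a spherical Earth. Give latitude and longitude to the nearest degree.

≈ lat 12°, lon 48°

Write both endpoints as unit vectors p₁, p₂ with components (cos φ cos λ, cos φ sin λ, sin φ).
The central angle between the endpoints is δ = arccos(p₁·p₂) ≈ 2.246 rad (128.7°).
Interpolate at f = 1/3 with slerp weights a = sin((1−f)δ)/sin δ ≈ 1.278, b = sin(fδ)/sin δ ≈ 0.872.
p = a·p₁ + b·p₂ ≈ (0.654, 0.729, 0.203); φ = arcsin(p_z) ≈ 11.70°, λ = atan2(p_y, p_x) ≈ 48.10°.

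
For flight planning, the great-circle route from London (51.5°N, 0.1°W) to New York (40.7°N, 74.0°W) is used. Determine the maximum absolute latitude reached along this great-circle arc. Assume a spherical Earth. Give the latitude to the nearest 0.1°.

The great circle lies in the plane with unit normal n̂ = (p₁ × p₂)/|p₁ × p₂|.
Here n̂_z ≈ -0.591; the vertex latitude is φ_max = arccos|n̂_z| ≈ 53.8°.
Check via Clairaut: cos φ_max = |cos φ₁| · sin C = cos(51.5°)·sin(71.7°) ≈ 0.591, again giving ≈ 53.8°.

≈ 53.8°N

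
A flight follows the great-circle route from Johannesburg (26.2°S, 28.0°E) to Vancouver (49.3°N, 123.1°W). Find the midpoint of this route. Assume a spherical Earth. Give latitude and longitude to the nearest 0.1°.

≈ 34.9°N, 16.0°W

Write both endpoints as unit vectors p₁, p₂ with components (cos φ cos λ, cos φ sin λ, sin φ).
The central angle between the endpoints is δ = arccos(p₁·p₂) ≈ 2.581 rad (147.9°).
Interpolate at f = 1/2 with slerp weights a = sin((1−f)δ)/sin δ ≈ 1.807, b = sin(fδ)/sin δ ≈ 1.807.
p = a·p₁ + b·p₂ ≈ (0.788, -0.226, 0.572); φ = arcsin(p_z) ≈ 34.91°, λ = atan2(p_y, p_x) ≈ -16.00°.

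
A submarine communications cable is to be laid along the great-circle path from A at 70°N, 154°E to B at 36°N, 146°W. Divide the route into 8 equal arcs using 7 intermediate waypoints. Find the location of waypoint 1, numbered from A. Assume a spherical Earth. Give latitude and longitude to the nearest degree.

≈ 68°N, 169°E

Write both endpoints as unit vectors p₁, p₂ with components (cos φ cos λ, cos φ sin λ, sin φ).
The central angle between the endpoints is δ = arccos(p₁·p₂) ≈ 0.808 rad (46.3°).
Interpolate at f = 1/8 with slerp weights a = sin((1−f)δ)/sin δ ≈ 0.899, b = sin(fδ)/sin δ ≈ 0.139.
p = a·p₁ + b·p₂ ≈ (-0.370, 0.072, 0.926); φ = arcsin(p_z) ≈ 67.87°, λ = atan2(p_y, p_x) ≈ 169.04°.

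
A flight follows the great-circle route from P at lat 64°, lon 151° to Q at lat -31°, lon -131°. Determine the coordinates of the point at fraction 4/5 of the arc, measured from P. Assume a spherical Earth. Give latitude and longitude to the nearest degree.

≈ lat -11°, lon -141°

Write both endpoints as unit vectors p₁, p₂ with components (cos φ cos λ, cos φ sin λ, sin φ).
The central angle between the endpoints is δ = arccos(p₁·p₂) ≈ 1.966 rad (112.6°).
Interpolate at f = 4/5 with slerp weights a = sin((1−f)δ)/sin δ ≈ 0.415, b = sin(fδ)/sin δ ≈ 1.083.
p = a·p₁ + b·p₂ ≈ (-0.768, -0.613, -0.185); φ = arcsin(p_z) ≈ -10.66°, λ = atan2(p_y, p_x) ≈ -141.43°.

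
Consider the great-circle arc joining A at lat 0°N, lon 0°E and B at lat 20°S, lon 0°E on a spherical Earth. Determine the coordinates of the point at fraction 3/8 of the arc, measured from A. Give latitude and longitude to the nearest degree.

Write both endpoints as unit vectors p₁, p₂ with components (cos φ cos λ, cos φ sin λ, sin φ).
The central angle between the endpoints is δ = arccos(p₁·p₂) ≈ 0.349 rad (20.0°).
Interpolate at f = 3/8 with slerp weights a = sin((1−f)δ)/sin δ ≈ 0.633, b = sin(fδ)/sin δ ≈ 0.382.
p = a·p₁ + b·p₂ ≈ (0.991, 0.000, -0.131); φ = arcsin(p_z) ≈ -7.50°, λ = atan2(p_y, p_x) ≈ 0.00°.

≈ lat 7°S, lon 0°E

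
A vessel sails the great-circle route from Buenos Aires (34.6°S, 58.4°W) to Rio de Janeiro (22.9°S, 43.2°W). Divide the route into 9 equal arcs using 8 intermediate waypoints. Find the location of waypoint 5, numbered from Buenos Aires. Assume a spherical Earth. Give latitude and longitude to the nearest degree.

≈ 28°S, 50°W

Convert each endpoint to a unit vector on the sphere (x = cos φ cos λ, y = cos φ sin λ, z = sin φ).
The central angle between the endpoints is δ = arccos(p₁·p₂) ≈ 0.309 rad (17.7°).
Interpolate at f = 5/9 with slerp weights a = sin((1−f)δ)/sin δ ≈ 0.450, b = sin(fδ)/sin δ ≈ 0.562.
p = a·p₁ + b·p₂ ≈ (0.571, -0.670, -0.474); φ = arcsin(p_z) ≈ -28.31°, λ = atan2(p_y, p_x) ≈ -49.54°.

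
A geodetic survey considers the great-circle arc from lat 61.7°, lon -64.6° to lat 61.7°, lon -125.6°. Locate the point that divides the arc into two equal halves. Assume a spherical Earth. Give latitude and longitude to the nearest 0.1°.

Write both endpoints as unit vectors p₁, p₂ with components (cos φ cos λ, cos φ sin λ, sin φ).
The central angle between the endpoints is δ = arccos(p₁·p₂) ≈ 0.486 rad (27.8°).
Interpolate at f = 1/2 with slerp weights a = sin((1−f)δ)/sin δ ≈ 0.515, b = sin(fδ)/sin δ ≈ 0.515.
p = a·p₁ + b·p₂ ≈ (-0.037, -0.419, 0.907); φ = arcsin(p_z) ≈ 65.11°, λ = atan2(p_y, p_x) ≈ -95.10°.

≈ lat 65.1°, lon -95.1°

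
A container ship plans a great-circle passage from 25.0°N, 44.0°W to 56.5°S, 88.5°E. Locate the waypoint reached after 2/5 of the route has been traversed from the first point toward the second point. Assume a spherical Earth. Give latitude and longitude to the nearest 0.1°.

Convert each endpoint to a unit vector on the sphere (x = cos φ cos λ, y = cos φ sin λ, z = sin φ).
The central angle between the endpoints is δ = arccos(p₁·p₂) ≈ 2.333 rad (133.7°).
Interpolate at f = 2/5 with slerp weights a = sin((1−f)δ)/sin δ ≈ 1.362, b = sin(fδ)/sin δ ≈ 1.111.
p = a·p₁ + b·p₂ ≈ (0.904, -0.245, -0.350); φ = arcsin(p_z) ≈ -20.52°, λ = atan2(p_y, p_x) ≈ -15.15°.

≈ 20.5°S, 15.1°W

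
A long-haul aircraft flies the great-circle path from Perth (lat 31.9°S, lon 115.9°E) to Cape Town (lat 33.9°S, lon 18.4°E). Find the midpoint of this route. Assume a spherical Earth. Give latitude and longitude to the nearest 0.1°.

Write both endpoints as unit vectors p₁, p₂ with components (cos φ cos λ, cos φ sin λ, sin φ).
The central angle between the endpoints is δ = arccos(p₁·p₂) ≈ 1.367 rad (78.3°).
Interpolate at f = 1/2 with slerp weights a = sin((1−f)δ)/sin δ ≈ 0.645, b = sin(fδ)/sin δ ≈ 0.645.
p = a·p₁ + b·p₂ ≈ (0.269, 0.661, -0.700); φ = arcsin(p_z) ≈ -44.45°, λ = atan2(p_y, p_x) ≈ 67.89°.

≈ lat 44.5°S, lon 67.9°E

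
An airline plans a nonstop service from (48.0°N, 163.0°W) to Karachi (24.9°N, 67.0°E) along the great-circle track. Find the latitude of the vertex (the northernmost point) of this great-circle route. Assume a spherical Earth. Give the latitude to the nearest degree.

≈ 62°N

The great circle lies in the plane with unit normal n̂ = (p₁ × p₂)/|p₁ × p₂|.
Here n̂_z ≈ -0.466; the vertex latitude is φ_max = arccos|n̂_z| ≈ 62.2°.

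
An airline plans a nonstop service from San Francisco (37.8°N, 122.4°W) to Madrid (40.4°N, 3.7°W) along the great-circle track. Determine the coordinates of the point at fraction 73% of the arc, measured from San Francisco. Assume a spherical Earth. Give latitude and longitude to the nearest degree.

From cos δ = sin φ₁ sin φ₂ + cos φ₁ cos φ₂ cos Δλ, the central angle is δ ≈ 1.462 rad (83.8°).
Interpolate at f = 0.73 with slerp weights a = sin((1−f)δ)/sin δ ≈ 0.387, b = sin(fδ)/sin δ ≈ 0.881.
p = a·p₁ + b·p₂ ≈ (0.506, -0.301, 0.808); φ = arcsin(p_z) ≈ 53.93°, λ = atan2(p_y, p_x) ≈ -30.79°.

≈ 54°N, 31°W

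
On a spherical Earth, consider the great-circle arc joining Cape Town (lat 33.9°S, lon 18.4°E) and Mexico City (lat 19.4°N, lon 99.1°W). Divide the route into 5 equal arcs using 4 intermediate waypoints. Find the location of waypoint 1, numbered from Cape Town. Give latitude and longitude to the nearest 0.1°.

Write both endpoints as unit vectors p₁, p₂ with components (cos φ cos λ, cos φ sin λ, sin φ).
The central angle between the endpoints is δ = arccos(p₁·p₂) ≈ 2.149 rad (123.1°).
Interpolate at f = 1/5 with slerp weights a = sin((1−f)δ)/sin δ ≈ 1.181, b = sin(fδ)/sin δ ≈ 0.498.
p = a·p₁ + b·p₂ ≈ (0.856, -0.154, -0.493); φ = arcsin(p_z) ≈ -29.57°, λ = atan2(p_y, p_x) ≈ -10.21°.

≈ lat 29.6°S, lon 10.2°W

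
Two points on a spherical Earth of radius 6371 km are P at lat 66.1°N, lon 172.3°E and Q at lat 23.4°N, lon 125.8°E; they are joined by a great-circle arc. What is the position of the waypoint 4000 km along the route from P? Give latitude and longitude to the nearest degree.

≈ lat 38°N, lon 133°E

The haversine formula gives a central angle δ ≈ 0.903 rad (51.8°) between the endpoints. The total great-circle distance is δ·R ≈ 0.903 × 6371 ≈ 5755 km, so the target fraction is f = 4000/5755 ≈ 0.695.
Interpolate at f ≈ 0.695 with slerp weights a = sin((1−f)δ)/sin δ ≈ 0.346, b = sin(fδ)/sin δ ≈ 0.748.
p = a·p₁ + b·p₂ ≈ (-0.541, 0.576, 0.614); φ = arcsin(p_z) ≈ 37.85°, λ = atan2(p_y, p_x) ≈ 133.21°.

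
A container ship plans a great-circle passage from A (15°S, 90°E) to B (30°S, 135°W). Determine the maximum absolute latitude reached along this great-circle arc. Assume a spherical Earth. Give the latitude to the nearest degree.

≈ 48°S

The great circle lies in the plane with unit normal n̂ = (p₁ × p₂)/|p₁ × p₂|.
Here n̂_z ≈ +0.667; the vertex latitude is φ_max = arccos|n̂_z| ≈ 48.2°.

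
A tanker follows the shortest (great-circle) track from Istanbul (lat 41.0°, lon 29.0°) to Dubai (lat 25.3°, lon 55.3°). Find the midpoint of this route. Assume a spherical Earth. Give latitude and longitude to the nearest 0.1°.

≈ lat 33.8°, lon 43.4°

The haversine formula gives a central angle δ ≈ 0.469 rad (26.9°) between the endpoints.
Interpolate at f = 1/2 with slerp weights a = sin((1−f)δ)/sin δ ≈ 0.514, b = sin(fδ)/sin δ ≈ 0.514.
p = a·p₁ + b·p₂ ≈ (0.604, 0.570, 0.557); φ = arcsin(p_z) ≈ 33.84°, λ = atan2(p_y, p_x) ≈ 43.36°.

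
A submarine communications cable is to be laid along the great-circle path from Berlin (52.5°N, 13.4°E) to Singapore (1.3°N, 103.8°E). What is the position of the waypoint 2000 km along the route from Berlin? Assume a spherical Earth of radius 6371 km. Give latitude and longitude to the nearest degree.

≈ (49°N, 42°E)

Convert each endpoint to a unit vector on the sphere (x = cos φ cos λ, y = cos φ sin λ, z = sin φ).
The central angle between the endpoints is δ = arccos(p₁·p₂) ≈ 1.557 rad (89.2°). The total great-circle distance is δ·R ≈ 1.557 × 6371 ≈ 9920 km, so the target fraction is f = 2000/9920 ≈ 0.202.
Interpolate at f ≈ 0.202 with slerp weights a = sin((1−f)δ)/sin δ ≈ 0.947, b = sin(fδ)/sin δ ≈ 0.309.
p = a·p₁ + b·p₂ ≈ (0.487, 0.433, 0.758); φ = arcsin(p_z) ≈ 49.31°, λ = atan2(p_y, p_x) ≈ 41.66°.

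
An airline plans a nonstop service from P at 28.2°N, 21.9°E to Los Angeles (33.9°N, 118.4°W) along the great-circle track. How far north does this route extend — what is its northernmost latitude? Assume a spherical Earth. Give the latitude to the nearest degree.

≈ 61°N

The great circle lies in the plane with unit normal n̂ = (p₁ × p₂)/|p₁ × p₂|.
Here n̂_z ≈ -0.490; the vertex latitude is φ_max = arccos|n̂_z| ≈ 60.7°.
Check via Clairaut: cos φ_max = |cos φ₁| · sin C = cos(28.2°)·sin(33.8°) ≈ 0.490, again giving ≈ 60.7°.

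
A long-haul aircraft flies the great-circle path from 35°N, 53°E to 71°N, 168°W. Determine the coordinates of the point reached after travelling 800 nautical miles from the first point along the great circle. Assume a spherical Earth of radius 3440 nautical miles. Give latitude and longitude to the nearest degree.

≈ 48°N, 57°E

Convert each endpoint to a unit vector on the sphere (x = cos φ cos λ, y = cos φ sin λ, z = sin φ).
The central angle between the endpoints is δ = arccos(p₁·p₂) ≈ 1.223 rad (70.1°). The total great-circle distance is δ·R ≈ 1.223 × 3440 ≈ 4206 nmi, so the target fraction is f = 800/4206 ≈ 0.190.
Interpolate at f ≈ 0.190 with slerp weights a = sin((1−f)δ)/sin δ ≈ 0.889, b = sin(fδ)/sin δ ≈ 0.245.
p = a·p₁ + b·p₂ ≈ (0.360, 0.565, 0.742); φ = arcsin(p_z) ≈ 47.90°, λ = atan2(p_y, p_x) ≈ 57.48°.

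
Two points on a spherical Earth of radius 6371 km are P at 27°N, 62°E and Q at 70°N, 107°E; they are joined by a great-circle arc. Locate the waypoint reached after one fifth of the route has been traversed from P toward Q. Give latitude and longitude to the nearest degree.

≈ 36°N, 66°E

Convert each endpoint to a unit vector on the sphere (x = cos φ cos λ, y = cos φ sin λ, z = sin φ).
The central angle between the endpoints is δ = arccos(p₁·p₂) ≈ 0.874 rad (50.1°).
Interpolate at f = 1/5 with slerp weights a = sin((1−f)δ)/sin δ ≈ 0.839, b = sin(fδ)/sin δ ≈ 0.227.
p = a·p₁ + b·p₂ ≈ (0.328, 0.734, 0.594); φ = arcsin(p_z) ≈ 36.44°, λ = atan2(p_y, p_x) ≈ 65.91°.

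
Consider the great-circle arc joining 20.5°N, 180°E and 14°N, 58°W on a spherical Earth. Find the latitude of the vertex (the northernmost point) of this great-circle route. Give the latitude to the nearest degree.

≈ 33°N

The great circle lies in the plane with unit normal n̂ = (p₁ × p₂)/|p₁ × p₂|.
Here n̂_z ≈ +0.840; the vertex latitude is φ_max = arccos|n̂_z| ≈ 32.9°.
Check via Clairaut: cos φ_max = |cos φ₁| · sin C = cos(20.5°)·sin(63.7°) ≈ 0.840, again giving ≈ 32.9°.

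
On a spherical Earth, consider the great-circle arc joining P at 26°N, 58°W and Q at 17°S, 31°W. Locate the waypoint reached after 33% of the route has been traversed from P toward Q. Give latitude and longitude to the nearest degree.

Convert each endpoint to a unit vector on the sphere (x = cos φ cos λ, y = cos φ sin λ, z = sin φ).
The central angle between the endpoints is δ = arccos(p₁·p₂) ≈ 0.879 rad (50.4°).
Interpolate at f = 0.33 with slerp weights a = sin((1−f)δ)/sin δ ≈ 0.721, b = sin(fδ)/sin δ ≈ 0.371.
p = a·p₁ + b·p₂ ≈ (0.648, -0.733, 0.208); φ = arcsin(p_z) ≈ 11.98°, λ = atan2(p_y, p_x) ≈ -48.51°.

≈ 12°N, 49°W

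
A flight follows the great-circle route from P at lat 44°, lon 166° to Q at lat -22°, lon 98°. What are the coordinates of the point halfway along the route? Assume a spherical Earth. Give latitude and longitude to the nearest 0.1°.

≈ lat 13.1°, lon 127.1°

Convert each endpoint to a unit vector on the sphere (x = cos φ cos λ, y = cos φ sin λ, z = sin φ).
The central angle between the endpoints is δ = arccos(p₁·p₂) ≈ 1.581 rad (90.6°).
Interpolate at f = 1/2 with slerp weights a = sin((1−f)δ)/sin δ ≈ 0.711, b = sin(fδ)/sin δ ≈ 0.711.
p = a·p₁ + b·p₂ ≈ (-0.588, 0.776, 0.227); φ = arcsin(p_z) ≈ 13.15°, λ = atan2(p_y, p_x) ≈ 127.13°.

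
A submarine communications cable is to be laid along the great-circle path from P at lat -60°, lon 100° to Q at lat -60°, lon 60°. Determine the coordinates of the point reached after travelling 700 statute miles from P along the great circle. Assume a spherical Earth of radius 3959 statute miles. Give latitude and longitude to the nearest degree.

≈ lat -62°, lon 79°

The haversine formula gives a central angle δ ≈ 0.344 rad (19.7°) between the endpoints. The total great-circle distance is δ·R ≈ 0.344 × 3959 ≈ 1361 mi, so the target fraction is f = 700/1361 ≈ 0.514.
Interpolate at f ≈ 0.514 with slerp weights a = sin((1−f)δ)/sin δ ≈ 0.493, b = sin(fδ)/sin δ ≈ 0.522.
p = a·p₁ + b·p₂ ≈ (0.088, 0.469, -0.879); φ = arcsin(p_z) ≈ -61.52°, λ = atan2(p_y, p_x) ≈ 79.40°.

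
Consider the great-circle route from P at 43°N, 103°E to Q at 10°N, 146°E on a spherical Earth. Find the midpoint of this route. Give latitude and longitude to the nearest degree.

Write both endpoints as unit vectors p₁, p₂ with components (cos φ cos λ, cos φ sin λ, sin φ).
The central angle between the endpoints is δ = arccos(p₁·p₂) ≈ 0.870 rad (49.8°).
Interpolate at f = 1/2 with slerp weights a = sin((1−f)δ)/sin δ ≈ 0.551, b = sin(fδ)/sin δ ≈ 0.551.
p = a·p₁ + b·p₂ ≈ (-0.541, 0.696, 0.472); φ = arcsin(p_z) ≈ 28.15°, λ = atan2(p_y, p_x) ≈ 127.83°.

≈ 28°N, 128°E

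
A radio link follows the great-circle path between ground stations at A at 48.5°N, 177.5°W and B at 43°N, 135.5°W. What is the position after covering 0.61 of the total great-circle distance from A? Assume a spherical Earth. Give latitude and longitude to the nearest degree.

Write both endpoints as unit vectors p₁, p₂ with components (cos φ cos λ, cos φ sin λ, sin φ).
The central angle between the endpoints is δ = arccos(p₁·p₂) ≈ 0.514 rad (29.4°).
Interpolate at f = 0.61 with slerp weights a = sin((1−f)δ)/sin δ ≈ 0.405, b = sin(fδ)/sin δ ≈ 0.627.
p = a·p₁ + b·p₂ ≈ (-0.595, -0.333, 0.731); φ = arcsin(p_z) ≈ 46.98°, λ = atan2(p_y, p_x) ≈ -150.76°.

≈ 47°N, 151°W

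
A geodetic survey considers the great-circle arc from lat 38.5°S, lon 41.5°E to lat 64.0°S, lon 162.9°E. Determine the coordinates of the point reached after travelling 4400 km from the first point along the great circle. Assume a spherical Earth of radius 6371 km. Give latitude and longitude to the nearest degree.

≈ lat 69°S, lon 88°E

Convert each endpoint to a unit vector on the sphere (x = cos φ cos λ, y = cos φ sin λ, z = sin φ).
The central angle between the endpoints is δ = arccos(p₁·p₂) ≈ 1.180 rad (67.6°). The total great-circle distance is δ·R ≈ 1.180 × 6371 ≈ 7519 km, so the target fraction is f = 4400/7519 ≈ 0.585.
Interpolate at f ≈ 0.585 with slerp weights a = sin((1−f)δ)/sin δ ≈ 0.509, b = sin(fδ)/sin δ ≈ 0.689.
p = a·p₁ + b·p₂ ≈ (0.009, 0.353, -0.936); φ = arcsin(p_z) ≈ -69.35°, λ = atan2(p_y, p_x) ≈ 88.47°.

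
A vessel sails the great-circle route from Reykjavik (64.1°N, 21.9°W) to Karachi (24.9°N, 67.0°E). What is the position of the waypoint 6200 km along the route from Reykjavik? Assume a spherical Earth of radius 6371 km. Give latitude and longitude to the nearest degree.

Write both endpoints as unit vectors p₁, p₂ with components (cos φ cos λ, cos φ sin λ, sin φ).
The central angle between the endpoints is δ = arccos(p₁·p₂) ≈ 1.174 rad (67.3°). The total great-circle distance is δ·R ≈ 1.174 × 6371 ≈ 7480 km, so the target fraction is f = 6200/7480 ≈ 0.829.
Interpolate at f ≈ 0.829 with slerp weights a = sin((1−f)δ)/sin δ ≈ 0.216, b = sin(fδ)/sin δ ≈ 0.896.
p = a·p₁ + b·p₂ ≈ (0.405, 0.713, 0.572); φ = arcsin(p_z) ≈ 34.89°, λ = atan2(p_y, p_x) ≈ 60.38°.

≈ 35°N, 60°E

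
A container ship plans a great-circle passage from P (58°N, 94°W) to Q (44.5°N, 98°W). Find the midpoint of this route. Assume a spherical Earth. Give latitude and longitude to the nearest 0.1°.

From cos δ = sin φ₁ sin φ₂ + cos φ₁ cos φ₂ cos Δλ, the central angle is δ ≈ 0.240 rad (13.7°).
Interpolate at f = 1/2 with slerp weights a = sin((1−f)δ)/sin δ ≈ 0.504, b = sin(fδ)/sin δ ≈ 0.504.
p = a·p₁ + b·p₂ ≈ (-0.069, -0.622, 0.780); φ = arcsin(p_z) ≈ 51.27°, λ = atan2(p_y, p_x) ≈ -96.30°.

≈ (51.3°N, 96.3°W)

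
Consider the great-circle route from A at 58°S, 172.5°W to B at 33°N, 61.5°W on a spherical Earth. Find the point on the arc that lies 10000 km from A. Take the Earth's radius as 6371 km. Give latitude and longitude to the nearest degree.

The haversine formula gives a central angle δ ≈ 2.241 rad (128.4°) between the endpoints. The total great-circle distance is δ·R ≈ 2.241 × 6371 ≈ 14277 km, so the target fraction is f = 10000/14277 ≈ 0.700.
Interpolate at f ≈ 0.700 with slerp weights a = sin((1−f)δ)/sin δ ≈ 0.794, b = sin(fδ)/sin δ ≈ 1.276.
p = a·p₁ + b·p₂ ≈ (0.094, -0.995, 0.022); φ = arcsin(p_z) ≈ 1.25°, λ = atan2(p_y, p_x) ≈ -84.63°.

≈ 1°N, 85°W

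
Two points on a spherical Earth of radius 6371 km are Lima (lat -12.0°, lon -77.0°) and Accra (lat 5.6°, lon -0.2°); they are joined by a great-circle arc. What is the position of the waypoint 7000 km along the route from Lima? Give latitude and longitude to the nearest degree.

Write both endpoints as unit vectors p₁, p₂ with components (cos φ cos λ, cos φ sin λ, sin φ).
The central angle between the endpoints is δ = arccos(p₁·p₂) ≈ 1.367 rad (78.3°). The total great-circle distance is δ·R ≈ 1.367 × 6371 ≈ 8712 km, so the target fraction is f = 7000/8712 ≈ 0.804.
Interpolate at f ≈ 0.804 with slerp weights a = sin((1−f)δ)/sin δ ≈ 0.271, b = sin(fδ)/sin δ ≈ 0.909.
p = a·p₁ + b·p₂ ≈ (0.965, -0.261, 0.032); φ = arcsin(p_z) ≈ 1.86°, λ = atan2(p_y, p_x) ≈ -15.17°.

≈ lat 2°, lon -15°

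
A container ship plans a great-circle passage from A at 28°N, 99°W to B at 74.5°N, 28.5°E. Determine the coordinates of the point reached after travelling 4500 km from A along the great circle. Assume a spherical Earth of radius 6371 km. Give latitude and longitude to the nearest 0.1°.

From cos δ = sin φ₁ sin φ₂ + cos φ₁ cos φ₂ cos Δλ, the central angle is δ ≈ 1.257 rad (72.0°). The total great-circle distance is δ·R ≈ 1.257 × 6371 ≈ 8008 km, so the target fraction is f = 4500/8008 ≈ 0.562.
Interpolate at f ≈ 0.562 with slerp weights a = sin((1−f)δ)/sin δ ≈ 0.550, b = sin(fδ)/sin δ ≈ 0.682.
p = a·p₁ + b·p₂ ≈ (0.084, -0.393, 0.916); φ = arcsin(p_z) ≈ 66.32°, λ = atan2(p_y, p_x) ≈ -77.89°.

≈ 66.3°N, 77.9°W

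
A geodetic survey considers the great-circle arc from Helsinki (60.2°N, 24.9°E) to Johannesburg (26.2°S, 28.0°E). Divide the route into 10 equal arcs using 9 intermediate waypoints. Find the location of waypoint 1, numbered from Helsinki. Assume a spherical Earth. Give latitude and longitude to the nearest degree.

≈ (52°N, 26°E)

Convert each endpoint to a unit vector on the sphere (x = cos φ cos λ, y = cos φ sin λ, z = sin φ).
The central angle between the endpoints is δ = arccos(p₁·p₂) ≈ 1.509 rad (86.4°).
Interpolate at f = 1/10 with slerp weights a = sin((1−f)δ)/sin δ ≈ 0.979, b = sin(fδ)/sin δ ≈ 0.151.
p = a·p₁ + b·p₂ ≈ (0.561, 0.268, 0.783); φ = arcsin(p_z) ≈ 51.56°, λ = atan2(p_y, p_x) ≈ 25.57°.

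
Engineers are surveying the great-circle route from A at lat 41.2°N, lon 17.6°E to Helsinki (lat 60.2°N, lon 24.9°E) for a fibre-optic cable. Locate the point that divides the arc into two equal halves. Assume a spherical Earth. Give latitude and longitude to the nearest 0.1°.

Convert each endpoint to a unit vector on the sphere (x = cos φ cos λ, y = cos φ sin λ, z = sin φ).
The central angle between the endpoints is δ = arccos(p₁·p₂) ≈ 0.341 rad (19.5°).
Interpolate at f = 1/2 with slerp weights a = sin((1−f)δ)/sin δ ≈ 0.507, b = sin(fδ)/sin δ ≈ 0.507.
p = a·p₁ + b·p₂ ≈ (0.593, 0.222, 0.774); φ = arcsin(p_z) ≈ 50.75°, λ = atan2(p_y, p_x) ≈ 20.50°.

≈ lat 50.8°N, lon 20.5°E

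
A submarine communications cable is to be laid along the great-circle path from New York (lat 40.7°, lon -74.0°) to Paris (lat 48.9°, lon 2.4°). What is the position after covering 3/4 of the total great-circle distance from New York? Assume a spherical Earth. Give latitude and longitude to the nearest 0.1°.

≈ lat 52.1°, lon -17.7°

Write both endpoints as unit vectors p₁, p₂ with components (cos φ cos λ, cos φ sin λ, sin φ).
The central angle between the endpoints is δ = arccos(p₁·p₂) ≈ 0.917 rad (52.5°).
Interpolate at f = 3/4 with slerp weights a = sin((1−f)δ)/sin δ ≈ 0.286, b = sin(fδ)/sin δ ≈ 0.800.
p = a·p₁ + b·p₂ ≈ (0.585, -0.187, 0.789); φ = arcsin(p_z) ≈ 52.12°, λ = atan2(p_y, p_x) ≈ -17.69°.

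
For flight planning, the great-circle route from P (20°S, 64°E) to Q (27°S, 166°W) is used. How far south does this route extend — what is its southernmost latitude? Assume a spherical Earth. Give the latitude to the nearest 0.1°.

The great circle lies in the plane with unit normal n̂ = (p₁ × p₂)/|p₁ × p₂|.
Here n̂_z ≈ +0.694; the vertex latitude is φ_max = arccos|n̂_z| ≈ 46.0°.
Check via Clairaut: cos φ_max = |cos φ₁| · sin C = cos(20.0°)·sin(132.4°) ≈ 0.694, again giving ≈ 46.0°.

≈ 46.0°S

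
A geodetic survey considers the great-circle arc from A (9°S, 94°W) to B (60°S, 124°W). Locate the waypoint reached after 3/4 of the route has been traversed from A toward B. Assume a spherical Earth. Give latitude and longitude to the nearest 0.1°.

≈ (48.1°S, 111.6°W)

Write both endpoints as unit vectors p₁, p₂ with components (cos φ cos λ, cos φ sin λ, sin φ).
The central angle between the endpoints is δ = arccos(p₁·p₂) ≈ 0.973 rad (55.7°).
Interpolate at f = 3/4 with slerp weights a = sin((1−f)δ)/sin δ ≈ 0.291, b = sin(fδ)/sin δ ≈ 0.807.
p = a·p₁ + b·p₂ ≈ (-0.246, -0.621, -0.744); φ = arcsin(p_z) ≈ -48.08°, λ = atan2(p_y, p_x) ≈ -111.56°.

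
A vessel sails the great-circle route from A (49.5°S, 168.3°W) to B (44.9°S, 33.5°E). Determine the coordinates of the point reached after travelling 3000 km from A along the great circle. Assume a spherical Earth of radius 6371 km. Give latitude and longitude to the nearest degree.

≈ (74°S, 166°E)

Write both endpoints as unit vectors p₁, p₂ with components (cos φ cos λ, cos φ sin λ, sin φ).
The central angle between the endpoints is δ = arccos(p₁·p₂) ≈ 1.461 rad (83.7°). The total great-circle distance is δ·R ≈ 1.461 × 6371 ≈ 9308 km, so the target fraction is f = 3000/9308 ≈ 0.322.
Interpolate at f ≈ 0.322 with slerp weights a = sin((1−f)δ)/sin δ ≈ 0.841, b = sin(fδ)/sin δ ≈ 0.456.
p = a·p₁ + b·p₂ ≈ (-0.265, 0.068, -0.962); φ = arcsin(p_z) ≈ -74.11°, λ = atan2(p_y, p_x) ≈ 165.69°.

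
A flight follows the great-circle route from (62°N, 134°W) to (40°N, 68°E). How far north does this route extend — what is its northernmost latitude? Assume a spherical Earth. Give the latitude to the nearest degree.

The great circle lies in the plane with unit normal n̂ = (p₁ × p₂)/|p₁ × p₂|.
Here n̂_z ≈ -0.139; the vertex latitude is φ_max = arccos|n̂_z| ≈ 82.0°.
Check via Clairaut: cos φ_max = |cos φ₁| · sin C = cos(62.0°)·sin(17.2°) ≈ 0.139, again giving ≈ 82.0°.

≈ 82°N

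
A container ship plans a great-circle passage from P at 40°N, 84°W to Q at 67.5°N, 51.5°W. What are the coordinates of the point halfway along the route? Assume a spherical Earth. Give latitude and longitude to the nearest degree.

Convert each endpoint to a unit vector on the sphere (x = cos φ cos λ, y = cos φ sin λ, z = sin φ).
The central angle between the endpoints is δ = arccos(p₁·p₂) ≈ 0.571 rad (32.7°).
Interpolate at f = 1/2 with slerp weights a = sin((1−f)δ)/sin δ ≈ 0.521, b = sin(fδ)/sin δ ≈ 0.521.
p = a·p₁ + b·p₂ ≈ (0.166, -0.553, 0.816); φ = arcsin(p_z) ≈ 54.73°, λ = atan2(p_y, p_x) ≈ -73.31°.

≈ 55°N, 73°W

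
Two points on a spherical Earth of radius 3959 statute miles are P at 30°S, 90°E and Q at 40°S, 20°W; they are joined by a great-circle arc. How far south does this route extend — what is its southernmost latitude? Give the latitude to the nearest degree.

≈ 51°S

The great circle lies in the plane with unit normal n̂ = (p₁ × p₂)/|p₁ × p₂|.
Here n̂_z ≈ -0.626; the vertex latitude is φ_max = arccos|n̂_z| ≈ 51.2°.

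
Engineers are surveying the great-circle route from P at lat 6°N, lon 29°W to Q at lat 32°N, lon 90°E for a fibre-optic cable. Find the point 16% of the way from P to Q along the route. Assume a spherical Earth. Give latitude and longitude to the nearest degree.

≈ lat 16°N, lon 14°W

From cos δ = sin φ₁ sin φ₂ + cos φ₁ cos φ₂ cos Δλ, the central angle is δ ≈ 1.932 rad (110.7°).
Interpolate at f = 0.16 with slerp weights a = sin((1−f)δ)/sin δ ≈ 1.068, b = sin(fδ)/sin δ ≈ 0.325.
p = a·p₁ + b·p₂ ≈ (0.929, -0.239, 0.284); φ = arcsin(p_z) ≈ 16.50°, λ = atan2(p_y, p_x) ≈ -14.43°.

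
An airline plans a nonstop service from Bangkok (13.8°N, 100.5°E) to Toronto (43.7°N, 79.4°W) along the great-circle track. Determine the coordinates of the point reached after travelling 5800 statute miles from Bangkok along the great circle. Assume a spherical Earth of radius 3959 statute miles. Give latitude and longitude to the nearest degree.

Convert each endpoint to a unit vector on the sphere (x = cos φ cos λ, y = cos φ sin λ, z = sin φ).
The central angle between the endpoints is δ = arccos(p₁·p₂) ≈ 2.138 rad (122.5°). The total great-circle distance is δ·R ≈ 2.138 × 3959 ≈ 8464 mi, so the target fraction is f = 5800/8464 ≈ 0.685.
Interpolate at f ≈ 0.685 with slerp weights a = sin((1−f)δ)/sin δ ≈ 0.739, b = sin(fδ)/sin δ ≈ 1.179.
p = a·p₁ + b·p₂ ≈ (0.026, -0.132, 0.991); φ = arcsin(p_z) ≈ 82.26°, λ = atan2(p_y, p_x) ≈ -78.87°.

≈ 82°N, 79°W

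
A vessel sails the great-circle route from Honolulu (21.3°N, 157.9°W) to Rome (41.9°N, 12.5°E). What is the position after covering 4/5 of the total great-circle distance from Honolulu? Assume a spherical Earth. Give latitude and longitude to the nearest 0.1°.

Convert each endpoint to a unit vector on the sphere (x = cos φ cos λ, y = cos φ sin λ, z = sin φ).
The central angle between the endpoints is δ = arccos(p₁·p₂) ≈ 2.028 rad (116.2°).
Interpolate at f = 4/5 with slerp weights a = sin((1−f)δ)/sin δ ≈ 0.440, b = sin(fδ)/sin δ ≈ 1.113.
p = a·p₁ + b·p₂ ≈ (0.429, 0.025, 0.903); φ = arcsin(p_z) ≈ 64.54°, λ = atan2(p_y, p_x) ≈ 3.36°.

≈ 64.5°N, 3.4°E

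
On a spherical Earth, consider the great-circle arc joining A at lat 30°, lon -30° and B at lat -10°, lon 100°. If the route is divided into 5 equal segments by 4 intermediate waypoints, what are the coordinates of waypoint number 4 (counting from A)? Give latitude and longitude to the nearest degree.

≈ lat 4°, lon 78°

The haversine formula gives a central angle δ ≈ 2.259 rad (129.4°) between the endpoints.
Interpolate at f = 4/5 with slerp weights a = sin((1−f)δ)/sin δ ≈ 0.565, b = sin(fδ)/sin δ ≈ 1.259.
p = a·p₁ + b·p₂ ≈ (0.209, 0.976, 0.064); φ = arcsin(p_z) ≈ 3.67°, λ = atan2(p_y, p_x) ≈ 77.93°.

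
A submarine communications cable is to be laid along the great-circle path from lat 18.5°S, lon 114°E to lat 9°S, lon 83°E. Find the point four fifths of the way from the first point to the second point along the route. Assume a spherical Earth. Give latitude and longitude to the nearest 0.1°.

Convert each endpoint to a unit vector on the sphere (x = cos φ cos λ, y = cos φ sin λ, z = sin φ).
The central angle between the endpoints is δ = arccos(p₁·p₂) ≈ 0.550 rad (31.5°).
Interpolate at f = 4/5 with slerp weights a = sin((1−f)δ)/sin δ ≈ 0.210, b = sin(fδ)/sin δ ≈ 0.815.
p = a·p₁ + b·p₂ ≈ (0.017, 0.981, -0.194); φ = arcsin(p_z) ≈ -11.19°, λ = atan2(p_y, p_x) ≈ 89.00°.

≈ lat 11.2°S, lon 89.0°E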